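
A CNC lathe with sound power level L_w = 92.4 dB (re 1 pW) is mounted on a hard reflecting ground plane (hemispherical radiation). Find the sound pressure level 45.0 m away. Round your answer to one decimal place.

Free-field hemispherical radiation: L_p = L_w − 10·log₁₀(2π·r²), r = 45.0 m.
2π·r² = 1.272e+04 m², 10·log₁₀ of that is 41.046 dB.
L_p = 92.4 − 41.046 = 51.35 dB.

51.4 dB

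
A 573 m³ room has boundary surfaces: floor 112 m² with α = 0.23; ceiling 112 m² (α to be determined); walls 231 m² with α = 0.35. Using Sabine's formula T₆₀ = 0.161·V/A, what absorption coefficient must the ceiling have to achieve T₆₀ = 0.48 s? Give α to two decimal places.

From T₆₀ = 0.161·V/A, the target T₆₀ = 0.48 s needs A = 0.161·573/0.48 = 192.19 m².
Absorption from the other surfaces = 112·0.23 + 231·0.35 = 106.61 m², so the ceiling must supply 85.58 m² over 112 m².
α = 85.58/112 = 0.764.

0.76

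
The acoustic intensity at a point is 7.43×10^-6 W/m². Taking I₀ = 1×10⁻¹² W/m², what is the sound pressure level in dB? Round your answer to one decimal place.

L = 10·log₁₀(I/I₀) = 10·log₁₀(7.43×10^-6/10⁻¹²) = 10·log₁₀(7.43×10^6).
L = 10·(0.8710 + 6) = 68.71 dB.

68.7 dB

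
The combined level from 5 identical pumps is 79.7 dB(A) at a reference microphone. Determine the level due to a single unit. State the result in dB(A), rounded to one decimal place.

5 equal contributions raise the level by 10·log₁₀ 5 = 6.990 dB, so each unit alone gives 79.7 − 6.990.

72.7 dB(A)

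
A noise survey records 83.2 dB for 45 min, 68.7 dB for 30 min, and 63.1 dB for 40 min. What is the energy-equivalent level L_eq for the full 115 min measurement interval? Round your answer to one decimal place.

79.3 dB

L_eq = 10·log₁₀[(1/T)·Σ tᵢ·10^(Lᵢ/10)] with T = 115 min.
Σ tᵢ·10^(Lᵢ/10) = 45·10^(83.2/10) + 30·10^(68.7/10) + 40·10^(63.1/10) = 9.706e+09.
L_eq = 10·log₁₀(9.706e+09/115) = 79.26 dB.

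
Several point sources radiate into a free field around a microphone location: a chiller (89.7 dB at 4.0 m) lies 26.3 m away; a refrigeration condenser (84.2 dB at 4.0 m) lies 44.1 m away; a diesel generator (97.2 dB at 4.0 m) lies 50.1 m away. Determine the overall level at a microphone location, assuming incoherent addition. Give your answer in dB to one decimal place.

77.6 dB

Propagate each source to the receiver with L = L_ref − 20·log₁₀(r/r_ref), then add intensities.
chiller: 89.7 − 20·log₁₀(26.3/4.0) = 89.7 − 16.36 = 73.34 dB.
refrigeration condenser: 84.2 − 20·log₁₀(44.1/4.0) = 84.2 − 20.85 = 63.35 dB.
diesel generator: 97.2 − 20·log₁₀(50.1/4.0) = 97.2 − 21.96 = 75.24 dB.
Σ 10^(L/10) = 5.721e+07 → L_total = 10·log₁₀(5.721e+07) = 77.57 dB.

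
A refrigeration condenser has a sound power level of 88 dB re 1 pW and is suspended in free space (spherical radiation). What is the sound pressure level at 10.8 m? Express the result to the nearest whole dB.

L_p = L_w − 10·log₁₀(4π·r²) with r = 10.8 m.
4π·r² = 1466 m², 10·log₁₀ of that is 31.661 dB.
L_p = 88 − 31.661 = 56.34 dB.

56 dB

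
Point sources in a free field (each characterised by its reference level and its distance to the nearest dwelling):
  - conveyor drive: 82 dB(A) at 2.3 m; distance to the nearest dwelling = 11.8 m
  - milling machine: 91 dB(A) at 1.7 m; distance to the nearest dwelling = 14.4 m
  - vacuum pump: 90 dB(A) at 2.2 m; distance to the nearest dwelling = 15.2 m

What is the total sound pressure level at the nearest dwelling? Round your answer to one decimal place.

76.5 dB(A)

First find each source's level at the receiver (point-source: −20·log₁₀(r/r_ref)), then combine on an intensity basis.
conveyor drive: 82 − 20·log₁₀(11.8/2.3) = 82 − 14.20 = 67.80 dB(A).
milling machine: 91 − 20·log₁₀(14.4/1.7) = 91 − 18.56 = 72.44 dB(A).
vacuum pump: 90 − 20·log₁₀(15.2/2.2) = 90 − 16.79 = 73.21 dB(A).
Σ 10^(L/10) = 4.452e+07 → L_total = 10·log₁₀(4.452e+07) = 76.49 dB(A).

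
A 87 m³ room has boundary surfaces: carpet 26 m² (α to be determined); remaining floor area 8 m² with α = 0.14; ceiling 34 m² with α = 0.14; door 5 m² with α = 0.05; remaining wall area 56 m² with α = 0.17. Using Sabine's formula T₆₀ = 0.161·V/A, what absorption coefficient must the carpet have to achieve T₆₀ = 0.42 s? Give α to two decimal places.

0.68

Required total absorption A = 0.161·87/0.42 = 33.35 m².
Absorption from the other surfaces = 8·0.14 + 34·0.14 + 5·0.05 + 56·0.17 = 15.65 m², so the carpet must supply 17.70 m² over 26 m².
α = 17.70/26 = 0.681.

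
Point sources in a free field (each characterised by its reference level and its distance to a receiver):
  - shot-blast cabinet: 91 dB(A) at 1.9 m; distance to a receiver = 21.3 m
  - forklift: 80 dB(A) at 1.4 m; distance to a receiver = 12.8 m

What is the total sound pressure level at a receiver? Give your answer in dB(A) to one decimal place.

70.5 dB(A)

Propagate each source to the receiver with L = L_ref − 20·log₁₀(r/r_ref), then add intensities.
shot-blast cabinet: 91 − 20·log₁₀(21.3/1.9) = 91 − 20.99 = 70.01 dB(A).
forklift: 80 − 20·log₁₀(12.8/1.4) = 80 − 19.22 = 60.78 dB(A).
Σ 10^(L/10) = 1.121e+07 → L_total = 10·log₁₀(1.121e+07) = 70.50 dB(A).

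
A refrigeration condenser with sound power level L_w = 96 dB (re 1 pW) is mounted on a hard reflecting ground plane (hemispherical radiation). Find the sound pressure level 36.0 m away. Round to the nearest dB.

The power spreads over a hemisphere of area 2π·r², so L_p = L_w − 10·log₁₀(2π·r²).
2π·r² = 8143 m², 10·log₁₀ of that is 39.108 dB.
L_p = 96 − 39.108 = 56.89 dB.

57 dB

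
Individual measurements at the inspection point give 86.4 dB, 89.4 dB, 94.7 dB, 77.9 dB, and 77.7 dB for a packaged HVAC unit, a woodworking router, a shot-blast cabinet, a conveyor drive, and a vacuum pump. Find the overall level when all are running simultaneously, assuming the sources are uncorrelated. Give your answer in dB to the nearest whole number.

96 dB

Incoherent sources combine by intensity addition: L_total = 10·log₁₀(Σ 10^(L_i/10)).
Σ 10^(L/10) = 10^(86.4/10) + 10^(89.4/10) + 10^(94.7/10) + 10^(77.9/10) + 10^(77.7/10) = 4.379e+09.
L_total = 10·log₁₀(4.379e+09) = 96.41 dB.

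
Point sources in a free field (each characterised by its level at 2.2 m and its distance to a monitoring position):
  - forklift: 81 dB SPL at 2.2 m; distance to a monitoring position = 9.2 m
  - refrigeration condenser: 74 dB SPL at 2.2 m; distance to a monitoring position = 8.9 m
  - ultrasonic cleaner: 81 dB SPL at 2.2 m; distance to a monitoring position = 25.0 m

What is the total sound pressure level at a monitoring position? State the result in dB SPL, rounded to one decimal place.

First find each source's level at the receiver (point-source: −20·log₁₀(r/r_ref)), then combine on an intensity basis.
forklift: 81 − 20·log₁₀(9.2/2.2) = 81 − 12.43 = 68.57 dB SPL.
refrigeration condenser: 74 − 20·log₁₀(8.9/2.2) = 74 − 12.14 = 61.86 dB SPL.
ultrasonic cleaner: 81 − 20·log₁₀(25.0/2.2) = 81 − 21.11 = 59.89 dB SPL.
Σ 10^(L/10) = 9.709e+06 → L_total = 10·log₁₀(9.709e+06) = 69.87 dB SPL.

69.9 dB SPL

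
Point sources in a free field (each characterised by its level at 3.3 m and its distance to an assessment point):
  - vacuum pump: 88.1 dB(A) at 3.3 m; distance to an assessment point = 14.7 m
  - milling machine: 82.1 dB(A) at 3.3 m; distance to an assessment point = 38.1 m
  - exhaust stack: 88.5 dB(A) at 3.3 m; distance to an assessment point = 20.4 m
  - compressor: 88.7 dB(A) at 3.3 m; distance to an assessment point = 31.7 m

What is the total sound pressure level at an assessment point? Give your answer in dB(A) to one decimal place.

77.8 dB(A)

Apply inverse-square spreading to bring every level to the receiver, then sum 10^(L/10).
vacuum pump: 88.1 − 20·log₁₀(14.7/3.3) = 88.1 − 12.98 = 75.12 dB(A).
milling machine: 82.1 − 20·log₁₀(38.1/3.3) = 82.1 − 21.25 = 60.85 dB(A).
exhaust stack: 88.5 − 20·log₁₀(20.4/3.3) = 88.5 − 15.82 = 72.68 dB(A).
compressor: 88.7 − 20·log₁₀(31.7/3.3) = 88.7 − 19.65 = 69.05 dB(A).
Σ 10^(L/10) = 6.031e+07 → L_total = 10·log₁₀(6.031e+07) = 77.80 dB(A).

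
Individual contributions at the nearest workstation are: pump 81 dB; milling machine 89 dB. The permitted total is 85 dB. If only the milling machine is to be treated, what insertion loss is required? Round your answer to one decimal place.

6.2 dB

Fixed contribution from the other source: Σ 10^(L/10) = 10^(81/10) = 1.259e+08 (81.00 dB).
To meet 85 dB overall, the treated milling machine may contribute at most 10^(85/10) − 1.259e+08 = 1.903e+08, i.e. 82.80 dB.
So the milling machine must be reduced from 89 to 82.80 dB: IL = 6.20 dB.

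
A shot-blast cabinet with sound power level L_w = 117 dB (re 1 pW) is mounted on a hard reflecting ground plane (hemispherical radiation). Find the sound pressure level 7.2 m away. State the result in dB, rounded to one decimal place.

91.9 dB

L_p = L_w − 10·log₁₀(2π·r²) with r = 7.2 m.
2π·r² = 325.7 m², 10·log₁₀ of that is 25.128 dB.
L_p = 117 − 25.128 = 91.87 dB.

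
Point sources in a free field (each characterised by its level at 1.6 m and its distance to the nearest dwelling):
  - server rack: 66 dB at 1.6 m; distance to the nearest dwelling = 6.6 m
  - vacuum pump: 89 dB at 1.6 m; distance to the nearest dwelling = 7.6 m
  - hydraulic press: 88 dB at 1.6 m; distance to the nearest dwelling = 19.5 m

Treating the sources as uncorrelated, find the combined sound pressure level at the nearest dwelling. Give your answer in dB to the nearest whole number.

First find each source's level at the receiver (point-source: −20·log₁₀(r/r_ref)), then combine on an intensity basis.
server rack: 66 − 20·log₁₀(6.6/1.6) = 66 − 12.31 = 53.69 dB.
vacuum pump: 89 − 20·log₁₀(7.6/1.6) = 89 − 13.53 = 75.47 dB.
hydraulic press: 88 − 20·log₁₀(19.5/1.6) = 88 − 21.72 = 66.28 dB.
Σ 10^(L/10) = 3.969e+07 → L_total = 10·log₁₀(3.969e+07) = 75.99 dB.

76 dB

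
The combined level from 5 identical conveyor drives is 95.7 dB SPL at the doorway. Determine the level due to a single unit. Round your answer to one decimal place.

5 equal contributions raise the level by 10·log₁₀ 5 = 6.990 dB, so each unit alone gives 95.7 − 6.990.

88.7 dB SPL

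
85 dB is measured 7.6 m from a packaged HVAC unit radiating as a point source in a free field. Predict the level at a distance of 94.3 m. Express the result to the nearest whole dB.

63 dB

For a point source, L₂ = L₁ − 20·log₁₀(r₂/r₁).
L₂ = 85 − 20·log₁₀(94.3/7.6) = 85 − 21.874 = 63.13 dB.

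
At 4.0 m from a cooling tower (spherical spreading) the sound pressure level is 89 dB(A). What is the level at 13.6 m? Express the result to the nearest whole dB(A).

Point-source attenuation: ΔL = 20·log₁₀(r₂/r₁) = 20·log₁₀(13.6/4.0) = 10.630 dB.
L₂ = 89 − 20·log₁₀(13.6/4.0) = 89 − 10.630 = 78.37 dB(A).

78 dB(A)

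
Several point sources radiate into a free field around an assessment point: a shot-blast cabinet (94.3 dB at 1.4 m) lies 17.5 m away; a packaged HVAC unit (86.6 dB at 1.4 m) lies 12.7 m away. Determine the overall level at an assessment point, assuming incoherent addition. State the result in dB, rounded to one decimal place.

73.6 dB

Propagate each source to the receiver with L = L_ref − 20·log₁₀(r/r_ref), then add intensities.
shot-blast cabinet: 94.3 − 20·log₁₀(17.5/1.4) = 94.3 − 21.94 = 72.36 dB.
packaged HVAC unit: 86.6 − 20·log₁₀(12.7/1.4) = 86.6 − 19.15 = 67.45 dB.
Σ 10^(L/10) = 2.278e+07 → L_total = 10·log₁₀(2.278e+07) = 73.58 dB.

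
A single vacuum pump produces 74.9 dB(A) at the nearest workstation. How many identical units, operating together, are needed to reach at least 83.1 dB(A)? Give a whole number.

7

Need L₁ + 10·log₁₀ N ≥ 83.1, i.e. log₁₀ N ≥ 0.82.
N ≥ 10^(8.2/10) = 6.607, so N = 7.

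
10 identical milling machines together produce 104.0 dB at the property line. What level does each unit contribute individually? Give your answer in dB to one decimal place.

94.0 dB

For N identical incoherent sources L_total = L₁ + 10·log₁₀ N, so L₁ = 104.0 − 10·log₁₀(10) = 104.0 − 10.000.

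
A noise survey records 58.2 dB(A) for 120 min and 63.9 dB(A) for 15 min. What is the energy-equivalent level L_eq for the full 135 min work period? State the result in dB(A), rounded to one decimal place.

L_eq = 10·log₁₀[(1/T)·Σ tᵢ·10^(Lᵢ/10)] with T = 135 min.
Σ tᵢ·10^(Lᵢ/10) = 120·10^(58.2/10) + 15·10^(63.9/10) = 1.161e+08.
L_eq = 10·log₁₀(1.161e+08/135) = 59.35 dB(A).

59.3 dB(A)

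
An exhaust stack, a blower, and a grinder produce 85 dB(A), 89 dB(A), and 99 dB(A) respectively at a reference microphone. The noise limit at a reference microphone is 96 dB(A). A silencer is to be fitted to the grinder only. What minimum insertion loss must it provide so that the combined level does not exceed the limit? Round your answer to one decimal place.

Fixed contribution from the other sources: Σ 10^(L/10) = 10^(85/10) + 10^(89/10) = 1.111e+09 (90.46 dB(A)).
The limit corresponds to 10^(96/10) = 3.981e+09; subtracting the fixed part leaves 2.871e+09 for the grinder, i.e. 94.58 dB(A).
Required insertion loss = 99 − 94.58 = 4.42 dB.

4.4 dB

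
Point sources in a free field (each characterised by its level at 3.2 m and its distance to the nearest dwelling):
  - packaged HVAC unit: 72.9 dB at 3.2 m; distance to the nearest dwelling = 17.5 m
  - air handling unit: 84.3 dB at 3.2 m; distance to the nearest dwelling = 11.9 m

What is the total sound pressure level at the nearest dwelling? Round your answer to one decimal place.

Propagate each source to the receiver with L = L_ref − 20·log₁₀(r/r_ref), then add intensities.
packaged HVAC unit: 72.9 − 20·log₁₀(17.5/3.2) = 72.9 − 14.76 = 58.14 dB.
air handling unit: 84.3 − 20·log₁₀(11.9/3.2) = 84.3 − 11.41 = 72.89 dB.
Σ 10^(L/10) = 2.011e+07 → L_total = 10·log₁₀(2.011e+07) = 73.04 dB.

73.0 dB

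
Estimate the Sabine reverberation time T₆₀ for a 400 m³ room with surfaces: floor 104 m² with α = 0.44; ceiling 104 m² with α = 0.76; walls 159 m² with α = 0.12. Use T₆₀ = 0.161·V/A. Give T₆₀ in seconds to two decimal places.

A = Σ Sᵢαᵢ = 104·0.44 + 104·0.76 + 159·0.12 = 143.88 m².
T₆₀ = 0.161 × 400 / 143.88 = 0.448 s.

0.45 s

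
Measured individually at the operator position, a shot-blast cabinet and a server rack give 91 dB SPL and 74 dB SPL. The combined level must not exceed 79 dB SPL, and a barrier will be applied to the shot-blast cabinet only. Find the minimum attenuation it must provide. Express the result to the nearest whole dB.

Everything except the shot-blast cabinet sums to 10^(74/10) = 2.512e+07 in linear terms, 74.00 dB SPL.
To meet 79 dB SPL overall, the treated shot-blast cabinet may contribute at most 10^(79/10) − 2.512e+07 = 5.431e+07, i.e. 77.35 dB SPL.
Required insertion loss = 91 − 77.35 = 13.65 dB.

14 dB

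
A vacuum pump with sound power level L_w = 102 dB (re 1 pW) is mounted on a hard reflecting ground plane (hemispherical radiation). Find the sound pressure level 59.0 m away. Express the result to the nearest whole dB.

59 dB

L_p = L_w − 10·log₁₀(2π·r²) with r = 59.0 m.
2π·r² = 2.187e+04 m², 10·log₁₀ of that is 43.399 dB.
L_p = 102 − 43.399 = 58.60 dB.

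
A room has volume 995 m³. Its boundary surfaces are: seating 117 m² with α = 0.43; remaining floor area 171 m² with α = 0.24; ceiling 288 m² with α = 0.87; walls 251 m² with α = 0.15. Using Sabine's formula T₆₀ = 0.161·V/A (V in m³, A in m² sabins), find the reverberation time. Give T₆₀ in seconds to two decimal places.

0.42 s

A = Σ Sᵢαᵢ = 117·0.43 + 171·0.24 + 288·0.87 + 251·0.15 = 379.56 m².
T₆₀ = 0.161·V/A = 0.161·995/379.56 = 0.422 s.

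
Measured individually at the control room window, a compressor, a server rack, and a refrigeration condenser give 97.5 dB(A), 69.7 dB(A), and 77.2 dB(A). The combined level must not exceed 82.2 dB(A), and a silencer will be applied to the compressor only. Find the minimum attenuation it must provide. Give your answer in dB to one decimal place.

Fixed contribution from the other sources: Σ 10^(L/10) = 10^(69.7/10) + 10^(77.2/10) = 6.181e+07 (77.91 dB(A)).
The limit corresponds to 10^(82.2/10) = 1.660e+08; subtracting the fixed part leaves 1.041e+08 for the compressor, i.e. 80.18 dB(A).
So the compressor must be reduced from 97.5 to 80.18 dB(A): IL = 17.32 dB.

17.3 dB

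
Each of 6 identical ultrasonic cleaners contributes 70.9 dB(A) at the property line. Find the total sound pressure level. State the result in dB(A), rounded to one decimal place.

78.7 dB(A)

N identical incoherent sources raise the level by 10·log₁₀ N.
L_total = 70.9 + 10·log₁₀(6) = 70.9 + 7.782 = 78.68 dB(A).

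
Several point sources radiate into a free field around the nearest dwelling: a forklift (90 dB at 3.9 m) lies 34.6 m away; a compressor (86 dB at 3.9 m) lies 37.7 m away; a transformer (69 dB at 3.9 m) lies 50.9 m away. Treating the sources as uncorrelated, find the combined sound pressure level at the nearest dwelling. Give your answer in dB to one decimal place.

72.3 dB

Apply inverse-square spreading to bring every level to the receiver, then sum 10^(L/10).
forklift: 90 − 20·log₁₀(34.6/3.9) = 90 − 18.96 = 71.04 dB.
compressor: 86 − 20·log₁₀(37.7/3.9) = 86 − 19.71 = 66.29 dB.
transformer: 69 − 20·log₁₀(50.9/3.9) = 69 − 22.31 = 46.69 dB.
Σ 10^(L/10) = 1.701e+07 → L_total = 10·log₁₀(1.701e+07) = 72.31 dB.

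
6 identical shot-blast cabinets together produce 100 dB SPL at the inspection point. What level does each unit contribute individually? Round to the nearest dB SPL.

6 equal contributions raise the level by 10·log₁₀ 6 = 7.782 dB, so each unit alone gives 100 − 7.782.

92 dB SPL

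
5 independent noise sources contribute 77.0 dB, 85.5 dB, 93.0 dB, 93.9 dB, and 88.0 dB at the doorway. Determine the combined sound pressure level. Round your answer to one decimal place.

For uncorrelated sources the intensities add, so convert each level to linear form, sum, and take 10·log₁₀ of the total.
Σ 10^(L/10) = 10^(77.0/10) + 10^(85.5/10) + 10^(93.0/10) + 10^(93.9/10) + 10^(88.0/10) = 5.486e+09.
L_total = 10·log₁₀(5.486e+09) = 97.39 dB.

97.4 dB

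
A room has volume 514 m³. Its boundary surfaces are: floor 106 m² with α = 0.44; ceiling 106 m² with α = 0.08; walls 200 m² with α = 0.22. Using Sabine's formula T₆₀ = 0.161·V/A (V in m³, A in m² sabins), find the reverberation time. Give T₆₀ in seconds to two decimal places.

Summing Sᵢαᵢ: 106·0.44 + 106·0.08 + 200·0.22 = 99.12 m².
T₆₀ = 0.161·V/A = 0.161·514/99.12 = 0.835 s.

0.83 s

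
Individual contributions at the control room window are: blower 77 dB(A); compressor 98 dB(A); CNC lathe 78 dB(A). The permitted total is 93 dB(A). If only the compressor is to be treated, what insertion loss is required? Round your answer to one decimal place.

5.3 dB

The untreated sources together contribute 10^(77/10) + 10^(78/10) = 1.132e+08, i.e. 80.54 dB(A).
To meet 93 dB(A) overall, the treated compressor may contribute at most 10^(93/10) − 1.132e+08 = 1.882e+09, i.e. 92.75 dB(A).
So the compressor must be reduced from 98 to 92.75 dB(A): IL = 5.25 dB.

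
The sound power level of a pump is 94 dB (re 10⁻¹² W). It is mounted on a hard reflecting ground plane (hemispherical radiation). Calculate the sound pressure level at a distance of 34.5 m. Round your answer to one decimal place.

L_p = L_w − 10·log₁₀(2π·r²) with r = 34.5 m.
2π·r² = 7479 m², 10·log₁₀ of that is 38.738 dB.
L_p = 94 − 38.738 = 55.26 dB.

55.3 dB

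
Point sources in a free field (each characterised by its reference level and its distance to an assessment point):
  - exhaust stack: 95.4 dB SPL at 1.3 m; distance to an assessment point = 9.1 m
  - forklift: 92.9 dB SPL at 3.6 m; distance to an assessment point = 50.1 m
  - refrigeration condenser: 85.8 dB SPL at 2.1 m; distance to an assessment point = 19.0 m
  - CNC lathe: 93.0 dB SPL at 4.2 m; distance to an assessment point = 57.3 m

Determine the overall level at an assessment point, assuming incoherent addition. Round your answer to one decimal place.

First find each source's level at the receiver (point-source: −20·log₁₀(r/r_ref)), then combine on an intensity basis.
exhaust stack: 95.4 − 20·log₁₀(9.1/1.3) = 95.4 − 16.90 = 78.50 dB SPL.
forklift: 92.9 − 20·log₁₀(50.1/3.6) = 92.9 − 22.87 = 70.03 dB SPL.
refrigeration condenser: 85.8 − 20·log₁₀(19.0/2.1) = 85.8 − 19.13 = 66.67 dB SPL.
CNC lathe: 93.0 − 20·log₁₀(57.3/4.2) = 93.0 − 22.70 = 70.30 dB SPL.
Σ 10^(L/10) = 9.619e+07 → L_total = 10·log₁₀(9.619e+07) = 79.83 dB SPL.

79.8 dB SPL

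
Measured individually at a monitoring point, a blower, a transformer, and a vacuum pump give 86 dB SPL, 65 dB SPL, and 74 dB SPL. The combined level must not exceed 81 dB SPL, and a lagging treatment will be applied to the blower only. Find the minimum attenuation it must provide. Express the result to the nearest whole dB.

6 dB

The untreated sources together contribute 10^(65/10) + 10^(74/10) = 2.828e+07, i.e. 74.51 dB SPL.
The limit corresponds to 10^(81/10) = 1.259e+08; subtracting the fixed part leaves 9.761e+07 for the blower, i.e. 79.90 dB SPL.
Required insertion loss = 86 − 79.90 = 6.10 dB.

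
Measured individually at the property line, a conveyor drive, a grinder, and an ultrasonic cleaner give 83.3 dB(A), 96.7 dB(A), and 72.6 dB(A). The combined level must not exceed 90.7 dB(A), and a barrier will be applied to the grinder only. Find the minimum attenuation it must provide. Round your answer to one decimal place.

The untreated sources together contribute 10^(83.3/10) + 10^(72.6/10) = 2.320e+08, i.e. 83.65 dB(A).
To meet 90.7 dB(A) overall, the treated grinder may contribute at most 10^(90.7/10) − 2.320e+08 = 9.429e+08, i.e. 89.74 dB(A).
Required insertion loss = 96.7 − 89.74 = 6.96 dB.

7.0 dB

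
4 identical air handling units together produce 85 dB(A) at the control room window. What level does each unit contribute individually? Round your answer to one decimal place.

For N identical incoherent sources L_total = L₁ + 10·log₁₀ N, so L₁ = 85 − 10·log₁₀(4) = 85 − 6.021.

79.0 dB(A)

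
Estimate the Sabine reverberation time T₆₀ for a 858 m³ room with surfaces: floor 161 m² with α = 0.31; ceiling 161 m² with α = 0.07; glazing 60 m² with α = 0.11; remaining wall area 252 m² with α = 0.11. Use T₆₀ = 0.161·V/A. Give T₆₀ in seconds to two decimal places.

1.45 s

Summing Sᵢαᵢ: 161·0.31 + 161·0.07 + 60·0.11 + 252·0.11 = 95.50 m².
T₆₀ = 0.161 × 858 / 95.50 = 1.446 s.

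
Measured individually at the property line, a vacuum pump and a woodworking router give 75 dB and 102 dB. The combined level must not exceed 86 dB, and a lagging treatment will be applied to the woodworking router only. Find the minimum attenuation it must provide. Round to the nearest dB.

16 dB

Fixed contribution from the other source: Σ 10^(L/10) = 10^(75/10) = 3.162e+07 (75.00 dB).
To meet 86 dB overall, the treated woodworking router may contribute at most 10^(86/10) − 3.162e+07 = 3.665e+08, i.e. 85.64 dB.
So the woodworking router must be reduced from 102 to 85.64 dB: IL = 16.36 dB.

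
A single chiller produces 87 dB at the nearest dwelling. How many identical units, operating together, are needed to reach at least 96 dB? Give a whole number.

8

The shortfall is 96 − 87 = 9.0 dB, and N units add 10·log₁₀ N, so need 10·log₁₀ N ≥ 9.0.
N ≥ 10^(9.0/10) = 7.943, so N = 8.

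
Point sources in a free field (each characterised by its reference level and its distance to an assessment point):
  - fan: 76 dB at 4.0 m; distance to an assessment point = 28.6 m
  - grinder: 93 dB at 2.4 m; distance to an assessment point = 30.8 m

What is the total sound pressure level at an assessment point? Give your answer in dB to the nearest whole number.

Propagate each source to the receiver with L = L_ref − 20·log₁₀(r/r_ref), then add intensities.
fan: 76 − 20·log₁₀(28.6/4.0) = 76 − 17.09 = 58.91 dB.
grinder: 93 − 20·log₁₀(30.8/2.4) = 93 − 22.17 = 70.83 dB.
Σ 10^(L/10) = 1.289e+07 → L_total = 10·log₁₀(1.289e+07) = 71.10 dB.

71 dB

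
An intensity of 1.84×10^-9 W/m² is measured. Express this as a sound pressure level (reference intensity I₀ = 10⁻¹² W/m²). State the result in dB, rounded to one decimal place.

32.6 dB

L = 10·log₁₀(I/I₀) = 10·log₁₀(1.84×10^-9/10⁻¹²) = 10·log₁₀(1.84×10^3).
L = 10·(0.2648 + 3) = 32.65 dB.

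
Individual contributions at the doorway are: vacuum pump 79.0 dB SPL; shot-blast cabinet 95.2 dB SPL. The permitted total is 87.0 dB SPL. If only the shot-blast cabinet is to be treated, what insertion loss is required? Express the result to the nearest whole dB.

9 dB

Fixed contribution from the other source: Σ 10^(L/10) = 10^(79.0/10) = 7.943e+07 (79.00 dB SPL).
The limit corresponds to 10^(87.0/10) = 5.012e+08; subtracting the fixed part leaves 4.218e+08 for the shot-blast cabinet, i.e. 86.25 dB SPL.
Required insertion loss = 95.2 − 86.25 = 8.95 dB.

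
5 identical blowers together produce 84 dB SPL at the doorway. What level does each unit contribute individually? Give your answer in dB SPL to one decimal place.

77.0 dB SPL

5 equal contributions raise the level by 10·log₁₀ 5 = 6.990 dB, so each unit alone gives 84 − 6.990.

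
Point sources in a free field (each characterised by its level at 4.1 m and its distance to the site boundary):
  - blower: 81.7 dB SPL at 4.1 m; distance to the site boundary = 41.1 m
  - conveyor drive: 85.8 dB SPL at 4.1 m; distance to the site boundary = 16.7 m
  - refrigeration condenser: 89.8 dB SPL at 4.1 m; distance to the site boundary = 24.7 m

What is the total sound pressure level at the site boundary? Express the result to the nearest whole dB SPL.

77 dB SPL

Propagate each source to the receiver with L = L_ref − 20·log₁₀(r/r_ref), then add intensities.
blower: 81.7 − 20·log₁₀(41.1/4.1) = 81.7 − 20.02 = 61.68 dB SPL.
conveyor drive: 85.8 − 20·log₁₀(16.7/4.1) = 85.8 − 12.20 = 73.60 dB SPL.
refrigeration condenser: 89.8 − 20·log₁₀(24.7/4.1) = 89.8 − 15.60 = 74.20 dB SPL.
Σ 10^(L/10) = 5.070e+07 → L_total = 10·log₁₀(5.070e+07) = 77.05 dB SPL.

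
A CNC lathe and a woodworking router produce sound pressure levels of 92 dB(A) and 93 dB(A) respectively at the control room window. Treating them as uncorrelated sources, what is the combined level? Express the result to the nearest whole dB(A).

For uncorrelated sources the intensities add, so convert each level to linear form, sum, and take 10·log₁₀ of the total.
Σ 10^(L/10) = 10^(92/10) + 10^(93/10) = 3.580e+09.
L_total = 10·log₁₀(3.580e+09) = 95.54 dB(A).

96 dB(A)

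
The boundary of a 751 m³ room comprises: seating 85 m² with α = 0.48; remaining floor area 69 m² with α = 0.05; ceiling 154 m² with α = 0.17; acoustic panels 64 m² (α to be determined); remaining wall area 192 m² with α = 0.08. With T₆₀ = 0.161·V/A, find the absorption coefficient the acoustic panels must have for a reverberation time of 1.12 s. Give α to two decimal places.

From T₆₀ = 0.161·V/A, the target T₆₀ = 1.12 s needs A = 0.161·751/1.12 = 107.96 m².
Absorption from the other surfaces = 85·0.48 + 69·0.05 + 154·0.17 + 192·0.08 = 85.79 m², so the acoustic panels must supply 22.17 m² over 64 m².
α = 22.17/64 = 0.346.

0.35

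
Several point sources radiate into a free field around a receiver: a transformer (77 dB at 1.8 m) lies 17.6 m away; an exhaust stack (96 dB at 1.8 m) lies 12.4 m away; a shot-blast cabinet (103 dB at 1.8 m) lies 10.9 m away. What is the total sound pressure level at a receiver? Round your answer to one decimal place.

Apply inverse-square spreading to bring every level to the receiver, then sum 10^(L/10).
transformer: 77 − 20·log₁₀(17.6/1.8) = 77 − 19.80 = 57.20 dB.
exhaust stack: 96 − 20·log₁₀(12.4/1.8) = 96 − 16.76 = 79.24 dB.
shot-blast cabinet: 103 − 20·log₁₀(10.9/1.8) = 103 − 15.64 = 87.36 dB.
Σ 10^(L/10) = 6.285e+08 → L_total = 10·log₁₀(6.285e+08) = 87.98 dB.

88.0 dB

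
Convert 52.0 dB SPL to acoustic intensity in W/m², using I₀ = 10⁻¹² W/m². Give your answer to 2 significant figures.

1.6e-07 W/m²

I/I₀ = 10^(52.0/10) = 1.585e+05, so I = 1.585e+05 × 10⁻¹² W/m².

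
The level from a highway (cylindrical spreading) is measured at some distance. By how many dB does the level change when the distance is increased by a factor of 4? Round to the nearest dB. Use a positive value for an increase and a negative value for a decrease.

A line source loses 3 dB per doubling of distance; generally ΔL = −10·log₁₀(r₂/r₁).
ΔL = −10·log₁₀(4) = -6.02 dB.

-6 dB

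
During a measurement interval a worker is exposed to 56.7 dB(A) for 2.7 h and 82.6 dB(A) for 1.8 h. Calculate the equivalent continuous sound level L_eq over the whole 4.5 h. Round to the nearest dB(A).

79 dB(A)

Weight each interval's intensity by its duration and average over T = 4.5 h:
Σ tᵢ·10^(Lᵢ/10) = 2.7·10^(56.7/10) + 1.8·10^(82.6/10) = 3.288e+08.
L_eq = 10·log₁₀(3.288e+08/4.5) = 78.64 dB(A).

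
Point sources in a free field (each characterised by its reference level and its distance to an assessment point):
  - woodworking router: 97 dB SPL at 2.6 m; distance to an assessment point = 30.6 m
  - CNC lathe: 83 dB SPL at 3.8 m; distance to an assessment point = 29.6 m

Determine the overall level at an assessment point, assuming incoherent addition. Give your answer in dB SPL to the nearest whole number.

First find each source's level at the receiver (point-source: −20·log₁₀(r/r_ref)), then combine on an intensity basis.
woodworking router: 97 − 20·log₁₀(30.6/2.6) = 97 − 21.41 = 75.59 dB SPL.
CNC lathe: 83 − 20·log₁₀(29.6/3.8) = 83 − 17.83 = 65.17 dB SPL.
Σ 10^(L/10) = 3.947e+07 → L_total = 10·log₁₀(3.947e+07) = 75.96 dB SPL.

76 dB SPL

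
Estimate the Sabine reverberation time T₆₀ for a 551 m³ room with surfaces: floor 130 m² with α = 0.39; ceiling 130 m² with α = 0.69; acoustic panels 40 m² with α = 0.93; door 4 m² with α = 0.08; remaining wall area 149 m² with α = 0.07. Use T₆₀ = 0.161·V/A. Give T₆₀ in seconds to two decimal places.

0.47 s

Summing Sᵢαᵢ: 130·0.39 + 130·0.69 + 40·0.93 + 4·0.08 + 149·0.07 = 188.35 m².
T₆₀ = 0.161·V/A = 0.161·551/188.35 = 0.471 s.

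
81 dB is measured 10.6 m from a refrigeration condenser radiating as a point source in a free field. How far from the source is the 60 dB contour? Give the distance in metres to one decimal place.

The 21.0 dB drop corresponds to a distance ratio of 10^(21.0/20) for a point source.
r₂ = 10.6·10^((81−60)/20) = 10.6·10^(21.0/20) = 118.93 m.

118.9 m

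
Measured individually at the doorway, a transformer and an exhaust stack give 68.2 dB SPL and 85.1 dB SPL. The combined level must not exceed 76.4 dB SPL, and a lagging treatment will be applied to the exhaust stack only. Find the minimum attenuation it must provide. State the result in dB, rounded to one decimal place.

The untreated sources together contribute 10^(68.2/10) = 6.607e+06, i.e. 68.20 dB SPL.
The limit corresponds to 10^(76.4/10) = 4.365e+07; subtracting the fixed part leaves 3.704e+07 for the exhaust stack, i.e. 75.69 dB SPL.
So the exhaust stack must be reduced from 85.1 to 75.69 dB SPL: IL = 9.41 dB.

9.4 dB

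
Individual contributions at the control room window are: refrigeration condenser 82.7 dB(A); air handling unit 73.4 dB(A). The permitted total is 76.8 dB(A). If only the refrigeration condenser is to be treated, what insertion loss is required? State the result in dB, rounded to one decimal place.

The untreated sources together contribute 10^(73.4/10) = 2.188e+07, i.e. 73.40 dB(A).
The limit corresponds to 10^(76.8/10) = 4.786e+07; subtracting the fixed part leaves 2.599e+07 for the refrigeration condenser, i.e. 74.15 dB(A).
So the refrigeration condenser must be reduced from 82.7 to 74.15 dB(A): IL = 8.55 dB.

8.6 dB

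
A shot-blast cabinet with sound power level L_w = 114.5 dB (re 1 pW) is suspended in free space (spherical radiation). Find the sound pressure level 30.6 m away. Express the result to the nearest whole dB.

74 dB

The power spreads over a sphere of area 4π·r², so L_p = L_w − 10·log₁₀(4π·r²).
4π·r² = 1.177e+04 m², 10·log₁₀ of that is 40.707 dB.
L_p = 114.5 − 40.707 = 73.79 dB.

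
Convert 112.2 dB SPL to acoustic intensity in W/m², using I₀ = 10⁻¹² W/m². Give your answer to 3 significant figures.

L = 10·log₁₀(I/I₀) ⇒ I = I₀·10^(L/10) = 10⁻¹² × 10^11.22.

0.166 W/m²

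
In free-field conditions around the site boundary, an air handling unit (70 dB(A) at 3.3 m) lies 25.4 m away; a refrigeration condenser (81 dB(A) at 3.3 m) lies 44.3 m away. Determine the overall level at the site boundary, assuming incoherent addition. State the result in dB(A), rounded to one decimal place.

59.4 dB(A)

First find each source's level at the receiver (point-source: −20·log₁₀(r/r_ref)), then combine on an intensity basis.
air handling unit: 70 − 20·log₁₀(25.4/3.3) = 70 − 17.73 = 52.27 dB(A).
refrigeration condenser: 81 − 20·log₁₀(44.3/3.3) = 81 − 22.56 = 58.44 dB(A).
Σ 10^(L/10) = 8.674e+05 → L_total = 10·log₁₀(8.674e+05) = 59.38 dB(A).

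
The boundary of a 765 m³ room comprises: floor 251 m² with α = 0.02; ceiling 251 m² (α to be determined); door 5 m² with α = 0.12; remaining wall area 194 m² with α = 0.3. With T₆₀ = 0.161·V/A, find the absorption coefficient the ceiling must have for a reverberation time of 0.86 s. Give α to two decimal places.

0.32

Required total absorption A = 0.161·765/0.86 = 143.22 m².
Absorption from the other surfaces = 251·0.02 + 5·0.12 + 194·0.3 = 63.82 m², so the ceiling must supply 79.40 m² over 251 m².
α = 79.40/251 = 0.316.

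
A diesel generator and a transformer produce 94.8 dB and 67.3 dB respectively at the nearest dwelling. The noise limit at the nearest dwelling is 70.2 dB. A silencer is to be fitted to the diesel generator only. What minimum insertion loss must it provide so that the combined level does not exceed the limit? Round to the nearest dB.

28 dB

The untreated sources together contribute 10^(67.3/10) = 5.370e+06, i.e. 67.30 dB.
The limit corresponds to 10^(70.2/10) = 1.047e+07; subtracting the fixed part leaves 5.101e+06 for the diesel generator, i.e. 67.08 dB.
So the diesel generator must be reduced from 94.8 to 67.08 dB: IL = 27.72 dB.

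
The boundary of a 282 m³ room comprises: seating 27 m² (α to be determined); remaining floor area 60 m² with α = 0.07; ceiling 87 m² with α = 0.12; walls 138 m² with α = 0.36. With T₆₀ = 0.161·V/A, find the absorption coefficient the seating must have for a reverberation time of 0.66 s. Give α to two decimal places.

From T₆₀ = 0.161·V/A, the target T₆₀ = 0.66 s needs A = 0.161·282/0.66 = 68.79 m².
Absorption from the other surfaces = 60·0.07 + 87·0.12 + 138·0.36 = 64.32 m², so the seating must supply 4.47 m² over 27 m².
α = 4.47/27 = 0.166.

0.17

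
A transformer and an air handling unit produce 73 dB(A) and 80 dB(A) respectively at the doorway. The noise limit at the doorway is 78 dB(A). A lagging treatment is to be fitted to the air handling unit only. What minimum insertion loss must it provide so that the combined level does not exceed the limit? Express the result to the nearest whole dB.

4 dB

The untreated sources together contribute 10^(73/10) = 1.995e+07, i.e. 73.00 dB(A).
To meet 78 dB(A) overall, the treated air handling unit may contribute at most 10^(78/10) − 1.995e+07 = 4.314e+07, i.e. 76.35 dB(A).
Required insertion loss = 80 − 76.35 = 3.65 dB.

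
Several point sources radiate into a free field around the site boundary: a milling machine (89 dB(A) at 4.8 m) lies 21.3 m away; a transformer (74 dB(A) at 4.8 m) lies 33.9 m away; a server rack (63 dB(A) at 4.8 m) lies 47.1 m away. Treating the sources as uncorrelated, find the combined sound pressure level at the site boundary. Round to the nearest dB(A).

76 dB(A)

Apply inverse-square spreading to bring every level to the receiver, then sum 10^(L/10).
milling machine: 89 − 20·log₁₀(21.3/4.8) = 89 − 12.94 = 76.06 dB(A).
transformer: 74 − 20·log₁₀(33.9/4.8) = 74 − 16.98 = 57.02 dB(A).
server rack: 63 − 20·log₁₀(47.1/4.8) = 63 − 19.84 = 43.16 dB(A).
Σ 10^(L/10) = 4.086e+07 → L_total = 10·log₁₀(4.086e+07) = 76.11 dB(A).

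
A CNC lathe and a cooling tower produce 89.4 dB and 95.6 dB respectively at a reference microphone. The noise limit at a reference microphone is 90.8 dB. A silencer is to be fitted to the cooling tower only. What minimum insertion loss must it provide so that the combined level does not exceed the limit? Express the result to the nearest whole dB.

The untreated sources together contribute 10^(89.4/10) = 8.710e+08, i.e. 89.40 dB.
To meet 90.8 dB overall, the treated cooling tower may contribute at most 10^(90.8/10) − 8.710e+08 = 3.313e+08, i.e. 85.20 dB.
Required insertion loss = 95.6 − 85.20 = 10.40 dB.

10 dB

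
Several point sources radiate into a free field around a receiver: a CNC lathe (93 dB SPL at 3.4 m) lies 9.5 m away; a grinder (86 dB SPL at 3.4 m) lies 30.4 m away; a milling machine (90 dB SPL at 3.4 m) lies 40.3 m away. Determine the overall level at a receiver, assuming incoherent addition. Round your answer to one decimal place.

First find each source's level at the receiver (point-source: −20·log₁₀(r/r_ref)), then combine on an intensity basis.
CNC lathe: 93 − 20·log₁₀(9.5/3.4) = 93 − 8.92 = 84.08 dB SPL.
grinder: 86 − 20·log₁₀(30.4/3.4) = 86 − 19.03 = 66.97 dB SPL.
milling machine: 90 − 20·log₁₀(40.3/3.4) = 90 − 21.48 = 68.52 dB SPL.
Σ 10^(L/10) = 2.677e+08 → L_total = 10·log₁₀(2.677e+08) = 84.28 dB SPL.

84.3 dB SPL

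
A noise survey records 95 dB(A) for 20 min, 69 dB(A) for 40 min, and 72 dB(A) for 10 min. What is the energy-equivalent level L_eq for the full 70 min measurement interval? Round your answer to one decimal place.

The energy average is taken in the linear domain: L_eq = 10·log₁₀[(Σ tᵢ·10^(Lᵢ/10))/T], T = 70 min.
Σ tᵢ·10^(Lᵢ/10) = 20·10^(95/10) + 40·10^(69/10) + 10·10^(72/10) = 6.372e+10.
L_eq = 10·log₁₀(6.372e+10/70) = 89.59 dB(A).

89.6 dB(A)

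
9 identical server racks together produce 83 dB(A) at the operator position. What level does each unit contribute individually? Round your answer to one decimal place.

73.5 dB(A)

9 equal contributions raise the level by 10·log₁₀ 9 = 9.542 dB, so each unit alone gives 83 − 9.542.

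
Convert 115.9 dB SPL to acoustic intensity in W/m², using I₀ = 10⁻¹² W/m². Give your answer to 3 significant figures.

L = 10·log₁₀(I/I₀) ⇒ I = I₀·10^(L/10) = 10⁻¹² × 10^11.59.

0.389 W/m²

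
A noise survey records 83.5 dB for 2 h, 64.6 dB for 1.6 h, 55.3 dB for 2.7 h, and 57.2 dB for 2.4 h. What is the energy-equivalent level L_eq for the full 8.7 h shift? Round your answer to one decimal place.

L_eq = 10·log₁₀[(1/T)·Σ tᵢ·10^(Lᵢ/10)] with T = 8.7 h.
Σ tᵢ·10^(Lᵢ/10) = 2·10^(83.5/10) + 1.6·10^(64.6/10) + 2.7·10^(55.3/10) + 2.4·10^(57.2/10) = 4.545e+08.
L_eq = 10·log₁₀(4.545e+08/8.7) = 77.18 dB.

77.2 dB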